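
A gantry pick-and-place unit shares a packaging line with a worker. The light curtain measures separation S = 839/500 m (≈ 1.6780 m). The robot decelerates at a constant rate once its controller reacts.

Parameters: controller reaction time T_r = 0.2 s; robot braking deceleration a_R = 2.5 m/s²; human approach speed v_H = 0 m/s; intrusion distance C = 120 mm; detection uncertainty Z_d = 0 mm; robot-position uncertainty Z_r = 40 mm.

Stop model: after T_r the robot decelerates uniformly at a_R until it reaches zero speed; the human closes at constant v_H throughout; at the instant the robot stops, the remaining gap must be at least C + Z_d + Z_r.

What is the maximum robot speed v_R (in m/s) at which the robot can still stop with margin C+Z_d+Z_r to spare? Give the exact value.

quadratic (1/5)·v² + (1/5)·v + (-759/500) = 0
  disc = (1/5)² − 4·(1/5)·(-759/500) = 784/625 ; √disc = 28/25
  v_R = (−(1/5) + 28/25) / (2·(1/5)) = 23/10 m/s
check:
T_s = v_R/a_R = (23/10)/(5/2) = 0.9200 s
robot covers v_R·T_r = 2.3000·0.2000 = 0.4600 m before braking
robot under decel: 2.3000²/(2·2.5000) = 1.0580 m
person approaches 0.0000·(0.2000+0.9200) = 0.0000 m
residual clearance needed = 0.1200+0.0000+0.0400 = 0.1600 m
sum ≈ 0.4600+1.0580+0.0000+0.1600 ≈ 1.6780 m = S ✓

v_R_max = 23/10 m/s = 2.3000 m/s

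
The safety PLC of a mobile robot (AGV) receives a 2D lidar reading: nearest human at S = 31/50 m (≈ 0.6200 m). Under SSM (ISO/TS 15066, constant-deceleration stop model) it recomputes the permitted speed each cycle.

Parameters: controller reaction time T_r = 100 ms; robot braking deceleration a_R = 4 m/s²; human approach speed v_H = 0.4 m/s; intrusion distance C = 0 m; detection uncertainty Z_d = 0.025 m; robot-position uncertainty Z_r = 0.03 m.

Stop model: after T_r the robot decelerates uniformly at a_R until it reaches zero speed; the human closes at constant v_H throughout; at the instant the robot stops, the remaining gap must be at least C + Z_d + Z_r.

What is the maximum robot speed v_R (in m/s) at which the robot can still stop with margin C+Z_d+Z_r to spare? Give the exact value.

quadratic (1/8)·v² + (1/5)·v + (-21/40) = 0
  disc = (1/5)² − 4·(1/8)·(-21/40) = 121/400 ; √disc = 11/20
  v_R = (−(1/5) + 11/20) / (2·(1/8)) = 7/5 m/s
check:
braking lasts T_s = (7/5)/4 = 0.3500 s
reaction-phase robot travel = 1.4000·0.1000 = 0.1400 m
robot covers 1.4000·0.3500 − ½·4.0000·0.3500² = 0.2450 m while stopping
person approaches 0.4000·(0.1000+0.3500) = 0.1800 m
margins: 0.0000+0.0250+0.0300 = 0.0550 m
sum ≈ 0.1400+0.2450+0.1800+0.0550 ≈ 0.6200 m = S ✓

v_R_max = 7/5 m/s = 1.4000 m/s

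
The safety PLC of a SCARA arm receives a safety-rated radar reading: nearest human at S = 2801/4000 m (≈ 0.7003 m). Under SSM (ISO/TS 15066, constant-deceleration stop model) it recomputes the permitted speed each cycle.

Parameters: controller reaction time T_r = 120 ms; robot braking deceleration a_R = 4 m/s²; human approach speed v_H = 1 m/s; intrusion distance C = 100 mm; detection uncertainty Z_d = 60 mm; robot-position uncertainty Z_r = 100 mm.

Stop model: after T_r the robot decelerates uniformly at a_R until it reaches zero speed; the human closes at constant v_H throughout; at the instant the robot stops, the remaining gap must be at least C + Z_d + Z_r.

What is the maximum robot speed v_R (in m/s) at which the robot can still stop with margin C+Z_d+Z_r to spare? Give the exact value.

v_R_max = 7/10 m/s = 0.7000 m/s

quadratic (1/8)·v² + (37/100)·v + (-1281/4000) = 0
  disc = (37/100)² − 4·(1/8)·(-1281/4000) = 11881/40000 ; √disc = 109/200
  v_R = (−(37/100) + 109/200) / (2·(1/8)) = 7/10 m/s
check:
stop time T_s = (7/10)/4 = 0.1750 s
robot in T_r: 0.7000·0.1200 = 0.0840 m
braking distance = 0.7000²/(2·4.0000) = 0.0612 m
human over T_r+T_s: 1.0000·(0.1200+0.1750) = 0.2950 m
C+Z_d+Z_r = 0.1000+0.0600+0.1000 = 0.2600 m
sum ≈ 0.0840+0.0612+0.2950+0.2600 ≈ 0.7003 m = S ✓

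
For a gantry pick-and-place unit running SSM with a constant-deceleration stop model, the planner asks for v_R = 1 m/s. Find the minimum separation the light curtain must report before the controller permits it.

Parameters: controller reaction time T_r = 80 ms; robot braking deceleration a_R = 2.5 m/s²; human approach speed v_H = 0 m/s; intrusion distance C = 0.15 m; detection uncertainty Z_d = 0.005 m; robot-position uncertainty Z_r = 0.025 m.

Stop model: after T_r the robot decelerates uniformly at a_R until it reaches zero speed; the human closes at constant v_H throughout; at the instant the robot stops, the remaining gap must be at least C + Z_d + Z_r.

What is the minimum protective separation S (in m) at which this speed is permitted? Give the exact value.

braking lasts T_s = 1/(5/2) = 0.4000 s
robot in T_r: 1.0000·0.0800 = 0.0800 m
robot covers 1.0000·0.4000 − ½·2.5000·0.4000² = 0.2000 m while stopping
human over T_r+T_s: 0.0000·(0.0800+0.4000) = 0.0000 m
C+Z_d+Z_r = 0.1500+0.0050+0.0250 = 0.1800 m
S_min ≈ 0.0800+0.2000+0.0000+0.1800  ⇒  S_min = 23/50 m

S_min = 23/50 m = 0.4600 m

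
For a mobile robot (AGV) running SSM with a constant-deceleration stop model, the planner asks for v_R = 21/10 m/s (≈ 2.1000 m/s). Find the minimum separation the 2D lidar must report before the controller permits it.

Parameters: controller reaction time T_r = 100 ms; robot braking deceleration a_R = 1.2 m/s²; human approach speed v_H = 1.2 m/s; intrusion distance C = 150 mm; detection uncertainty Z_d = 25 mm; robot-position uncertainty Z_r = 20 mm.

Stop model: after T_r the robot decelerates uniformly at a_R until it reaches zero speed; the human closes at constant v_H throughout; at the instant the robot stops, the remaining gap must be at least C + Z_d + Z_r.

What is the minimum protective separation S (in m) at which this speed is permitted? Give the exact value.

S_min = 357/80 m = 4.4625 m

T_s = v_R/a_R = (21/10)/(6/5) = 1.7500 s
robot covers v_R·T_r = 2.1000·0.1000 = 0.2100 m before braking
braking distance = 2.1000²/(2·1.2000) = 1.8375 m
human closes 1.2000·1.8500 = 2.2200 m
margins: 0.1500+0.0250+0.0200 = 0.1950 m
S_min ≈ 0.2100+1.8375+2.2200+0.1950  ⇒  S_min = 357/80 m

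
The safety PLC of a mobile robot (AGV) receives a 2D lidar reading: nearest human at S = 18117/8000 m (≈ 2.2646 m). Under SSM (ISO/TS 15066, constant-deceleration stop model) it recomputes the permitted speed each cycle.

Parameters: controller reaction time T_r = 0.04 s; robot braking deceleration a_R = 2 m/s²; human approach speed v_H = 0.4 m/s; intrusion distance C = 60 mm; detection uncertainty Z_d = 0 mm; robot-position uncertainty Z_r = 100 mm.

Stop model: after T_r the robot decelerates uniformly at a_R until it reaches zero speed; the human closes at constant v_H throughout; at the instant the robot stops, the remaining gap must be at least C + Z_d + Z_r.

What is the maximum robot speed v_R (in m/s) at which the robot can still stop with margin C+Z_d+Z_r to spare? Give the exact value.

v_R_max = 49/20 m/s = 2.4500 m/s

at the boundary: (1/4)·v² + (6/25)·v + (-16709/8000) = 0
  disc = (6/25)² − 4·(1/4)·(-16709/8000) = 85849/40000 ; √disc = 293/200
  v_R = (−(6/25) + 293/200) / (2·(1/4)) = 49/20 m/s
check:
braking lasts T_s = (49/20)/2 = 1.2250 s
robot covers v_R·T_r = 2.4500·0.0400 = 0.0980 m before braking
robot under decel: 2.4500²/(2·2.0000) = 1.5006 m
human closes 0.4000·1.2650 = 0.5060 m
margins: 0.0600+0.0000+0.1000 = 0.1600 m
sum ≈ 0.0980+1.5006+0.5060+0.1600 ≈ 2.2646 m = S ✓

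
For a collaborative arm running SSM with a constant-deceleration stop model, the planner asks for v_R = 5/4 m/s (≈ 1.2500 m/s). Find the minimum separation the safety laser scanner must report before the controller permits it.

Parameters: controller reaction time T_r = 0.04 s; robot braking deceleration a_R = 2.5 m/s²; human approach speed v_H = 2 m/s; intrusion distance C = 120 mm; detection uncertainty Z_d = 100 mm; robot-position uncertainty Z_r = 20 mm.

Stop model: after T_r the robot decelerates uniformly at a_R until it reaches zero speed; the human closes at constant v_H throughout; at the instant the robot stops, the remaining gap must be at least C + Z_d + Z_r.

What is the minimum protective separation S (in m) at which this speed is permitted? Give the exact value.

S_min = 673/400 m = 1.6825 m

T_s = v_R/a_R = (5/4)/(5/2) = 0.5000 s
robot covers v_R·T_r = 1.2500·0.0400 = 0.0500 m before braking
robot under decel: 1.2500²/(2·2.5000) = 0.3125 m
person approaches 2.0000·(0.0400+0.5000) = 1.0800 m
C+Z_d+Z_r = 0.1200+0.1000+0.0200 = 0.2400 m
S_min ≈ 0.0500+0.3125+1.0800+0.2400  ⇒  S_min = 673/400 m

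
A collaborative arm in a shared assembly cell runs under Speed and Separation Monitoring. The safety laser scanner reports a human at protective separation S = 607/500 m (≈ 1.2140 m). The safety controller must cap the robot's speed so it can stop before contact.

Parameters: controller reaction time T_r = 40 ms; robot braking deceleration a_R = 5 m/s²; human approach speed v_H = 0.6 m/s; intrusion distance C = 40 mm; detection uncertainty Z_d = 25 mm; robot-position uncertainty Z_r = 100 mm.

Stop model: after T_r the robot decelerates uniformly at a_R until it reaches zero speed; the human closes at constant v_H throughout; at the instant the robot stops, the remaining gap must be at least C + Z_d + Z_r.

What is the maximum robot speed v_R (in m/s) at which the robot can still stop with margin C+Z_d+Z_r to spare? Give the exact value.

v_R_max = 5/2 m/s = 2.5000 m/s

quadratic (1/10)·v² + (4/25)·v + (-41/40) = 0
  disc = (4/25)² − 4·(1/10)·(-41/40) = 1089/2500 ; √disc = 33/50
  v_R = (−(4/25) + 33/50) / (2·(1/10)) = 5/2 m/s
check:
braking lasts T_s = (5/2)/5 = 0.5000 s
robot in T_r: 2.5000·0.0400 = 0.1000 m
braking distance = 2.5000²/(2·5.0000) = 0.6250 m
human closes 0.6000·0.5400 = 0.3240 m
margins: 0.0400+0.0250+0.1000 = 0.1650 m
sum ≈ 0.1000+0.6250+0.3240+0.1650 ≈ 1.2140 m = S ✓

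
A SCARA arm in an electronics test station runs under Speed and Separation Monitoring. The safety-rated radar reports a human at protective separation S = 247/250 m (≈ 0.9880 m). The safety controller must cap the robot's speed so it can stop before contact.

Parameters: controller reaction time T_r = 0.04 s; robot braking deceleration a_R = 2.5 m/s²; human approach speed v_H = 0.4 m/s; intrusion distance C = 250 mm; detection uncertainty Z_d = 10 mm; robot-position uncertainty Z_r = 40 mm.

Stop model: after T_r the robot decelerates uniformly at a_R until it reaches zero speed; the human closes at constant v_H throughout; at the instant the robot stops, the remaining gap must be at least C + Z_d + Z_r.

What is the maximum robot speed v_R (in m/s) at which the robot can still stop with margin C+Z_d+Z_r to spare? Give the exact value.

v_R_max = 7/5 m/s = 1.4000 m/s

at the boundary: (1/5)·v² + (1/5)·v + (-84/125) = 0
  disc = (1/5)² − 4·(1/5)·(-84/125) = 361/625 ; √disc = 19/25
  v_R = (−(1/5) + 19/25) / (2·(1/5)) = 7/5 m/s
check:
T_s = v_R/a_R = (7/5)/(5/2) = 0.5600 s
robot covers v_R·T_r = 1.4000·0.0400 = 0.0560 m before braking
robot covers 1.4000·0.5600 − ½·2.5000·0.5600² = 0.3920 m while stopping
person approaches 0.4000·(0.0400+0.5600) = 0.2400 m
margins: 0.2500+0.0100+0.0400 = 0.3000 m
sum ≈ 0.0560+0.3920+0.2400+0.3000 ≈ 0.9880 m = S ✓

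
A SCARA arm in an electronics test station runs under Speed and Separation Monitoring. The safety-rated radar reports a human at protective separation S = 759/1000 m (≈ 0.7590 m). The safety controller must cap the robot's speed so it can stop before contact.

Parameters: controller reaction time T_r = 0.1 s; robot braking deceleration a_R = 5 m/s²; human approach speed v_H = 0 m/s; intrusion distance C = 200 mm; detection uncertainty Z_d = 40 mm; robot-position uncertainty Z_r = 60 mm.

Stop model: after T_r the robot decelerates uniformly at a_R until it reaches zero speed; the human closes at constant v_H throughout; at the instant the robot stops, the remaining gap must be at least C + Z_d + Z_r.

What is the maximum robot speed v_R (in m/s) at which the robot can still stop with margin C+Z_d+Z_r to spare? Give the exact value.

v_R_max = 17/10 m/s = 1.7000 m/s

quadratic (1/10)·v² + (1/10)·v + (-459/1000) = 0
  disc = (1/10)² − 4·(1/10)·(-459/1000) = 121/625 ; √disc = 11/25
  v_R = (−(1/10) + 11/25) / (2·(1/10)) = 17/10 m/s
check:
stop time T_s = (17/10)/5 = 0.3400 s
robot covers v_R·T_r = 1.7000·0.1000 = 0.1700 m before braking
robot covers 1.7000·0.3400 − ½·5.0000·0.3400² = 0.2890 m while stopping
person approaches 0.0000·(0.1000+0.3400) = 0.0000 m
residual clearance needed = 0.2000+0.0400+0.0600 = 0.3000 m
sum ≈ 0.1700+0.2890+0.0000+0.3000 ≈ 0.7590 m = S ✓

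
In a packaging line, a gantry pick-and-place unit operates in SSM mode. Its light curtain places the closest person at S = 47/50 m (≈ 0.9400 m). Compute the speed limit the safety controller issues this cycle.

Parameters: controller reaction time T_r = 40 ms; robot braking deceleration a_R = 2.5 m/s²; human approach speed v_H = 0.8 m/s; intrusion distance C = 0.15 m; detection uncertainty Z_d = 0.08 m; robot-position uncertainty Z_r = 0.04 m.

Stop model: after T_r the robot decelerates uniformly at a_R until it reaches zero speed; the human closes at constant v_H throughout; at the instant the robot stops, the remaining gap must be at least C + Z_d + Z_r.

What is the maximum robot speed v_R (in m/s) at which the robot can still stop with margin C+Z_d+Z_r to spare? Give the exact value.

v_R_max = 11/10 m/s = 1.1000 m/s

quadratic (1/5)·v² + (9/25)·v + (-319/500) = 0
  disc = (9/25)² − 4·(1/5)·(-319/500) = 16/25 ; √disc = 4/5
  v_R = (−(9/25) + 4/5) / (2·(1/5)) = 11/10 m/s
check:
stop time T_s = (11/10)/(5/2) = 0.4400 s
robot covers v_R·T_r = 1.1000·0.0400 = 0.0440 m before braking
robot under decel: 1.1000²/(2·2.5000) = 0.2420 m
human over T_r+T_s: 0.8000·(0.0400+0.4400) = 0.3840 m
C+Z_d+Z_r = 0.1500+0.0800+0.0400 = 0.2700 m
sum ≈ 0.0440+0.2420+0.3840+0.2700 ≈ 0.9400 m = S ✓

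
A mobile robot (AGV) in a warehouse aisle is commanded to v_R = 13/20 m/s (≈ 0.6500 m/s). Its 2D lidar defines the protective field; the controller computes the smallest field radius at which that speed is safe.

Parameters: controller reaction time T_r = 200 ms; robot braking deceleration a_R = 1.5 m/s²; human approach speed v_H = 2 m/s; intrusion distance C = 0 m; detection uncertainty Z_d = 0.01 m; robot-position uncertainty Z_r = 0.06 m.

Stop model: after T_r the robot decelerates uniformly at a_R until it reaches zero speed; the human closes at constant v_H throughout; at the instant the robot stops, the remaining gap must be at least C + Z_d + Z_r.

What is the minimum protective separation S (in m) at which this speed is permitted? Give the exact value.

stop time T_s = (13/20)/(3/2) = 0.4333 s
reaction-phase robot travel = 0.6500·0.2000 = 0.1300 m
robot under decel: 0.6500²/(2·1.5000) = 0.1408 m
human closes 2.0000·0.6333 = 1.2667 m
C+Z_d+Z_r = 0.0000+0.0100+0.0600 = 0.0700 m
S_min ≈ 0.1300+0.1408+1.2667+0.0700  ⇒  S_min = 643/400 m

S_min = 643/400 m = 1.6075 m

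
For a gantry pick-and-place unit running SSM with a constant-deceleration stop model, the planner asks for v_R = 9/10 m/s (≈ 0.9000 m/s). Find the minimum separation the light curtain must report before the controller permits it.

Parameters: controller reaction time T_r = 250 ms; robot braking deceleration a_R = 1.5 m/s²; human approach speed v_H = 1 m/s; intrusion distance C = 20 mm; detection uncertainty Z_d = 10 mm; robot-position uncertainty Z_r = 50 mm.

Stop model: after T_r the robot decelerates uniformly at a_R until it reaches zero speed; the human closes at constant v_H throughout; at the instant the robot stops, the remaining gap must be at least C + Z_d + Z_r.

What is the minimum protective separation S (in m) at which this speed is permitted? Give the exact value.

braking lasts T_s = (9/10)/(3/2) = 0.6000 s
robot covers v_R·T_r = 0.9000·0.2500 = 0.2250 m before braking
robot covers 0.9000·0.6000 − ½·1.5000·0.6000² = 0.2700 m while stopping
person approaches 1.0000·(0.2500+0.6000) = 0.8500 m
C+Z_d+Z_r = 0.0200+0.0100+0.0500 = 0.0800 m
S_min ≈ 0.2250+0.2700+0.8500+0.0800  ⇒  S_min = 57/40 m

S_min = 57/40 m = 1.4250 m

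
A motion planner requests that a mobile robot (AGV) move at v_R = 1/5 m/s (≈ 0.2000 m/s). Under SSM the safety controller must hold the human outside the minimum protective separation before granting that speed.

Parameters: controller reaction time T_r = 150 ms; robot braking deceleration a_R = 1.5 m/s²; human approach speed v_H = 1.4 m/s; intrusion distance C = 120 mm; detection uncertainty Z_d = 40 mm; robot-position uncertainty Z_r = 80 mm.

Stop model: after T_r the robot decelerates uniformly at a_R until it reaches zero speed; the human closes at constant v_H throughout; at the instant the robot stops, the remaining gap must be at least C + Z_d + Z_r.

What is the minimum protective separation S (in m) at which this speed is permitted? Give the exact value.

T_s = v_R/a_R = (1/5)/(3/2) = 0.1333 s
robot in T_r: 0.2000·0.1500 = 0.0300 m
robot under decel: 0.2000²/(2·1.5000) = 0.0133 m
human closes 1.4000·0.2833 = 0.3967 m
residual clearance needed = 0.1200+0.0400+0.0800 = 0.2400 m
S_min ≈ 0.0300+0.0133+0.3967+0.2400  ⇒  S_min = 17/25 m

S_min = 17/25 m = 0.6800 m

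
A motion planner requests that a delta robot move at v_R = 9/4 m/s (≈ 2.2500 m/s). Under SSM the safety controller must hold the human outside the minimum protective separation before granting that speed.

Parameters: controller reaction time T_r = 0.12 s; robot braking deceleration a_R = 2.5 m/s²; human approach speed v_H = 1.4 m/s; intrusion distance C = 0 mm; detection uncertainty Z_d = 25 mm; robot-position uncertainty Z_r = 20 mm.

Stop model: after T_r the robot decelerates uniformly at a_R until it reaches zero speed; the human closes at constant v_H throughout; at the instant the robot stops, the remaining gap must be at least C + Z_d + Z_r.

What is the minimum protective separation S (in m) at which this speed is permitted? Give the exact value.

S_min = 5511/2000 m = 2.7555 m

T_s = v_R/a_R = (9/4)/(5/2) = 0.9000 s
robot covers v_R·T_r = 2.2500·0.1200 = 0.2700 m before braking
braking distance = 2.2500²/(2·2.5000) = 1.0125 m
human over T_r+T_s: 1.4000·(0.1200+0.9000) = 1.4280 m
C+Z_d+Z_r = 0.0000+0.0250+0.0200 = 0.0450 m
S_min ≈ 0.2700+1.0125+1.4280+0.0450  ⇒  S_min = 5511/2000 m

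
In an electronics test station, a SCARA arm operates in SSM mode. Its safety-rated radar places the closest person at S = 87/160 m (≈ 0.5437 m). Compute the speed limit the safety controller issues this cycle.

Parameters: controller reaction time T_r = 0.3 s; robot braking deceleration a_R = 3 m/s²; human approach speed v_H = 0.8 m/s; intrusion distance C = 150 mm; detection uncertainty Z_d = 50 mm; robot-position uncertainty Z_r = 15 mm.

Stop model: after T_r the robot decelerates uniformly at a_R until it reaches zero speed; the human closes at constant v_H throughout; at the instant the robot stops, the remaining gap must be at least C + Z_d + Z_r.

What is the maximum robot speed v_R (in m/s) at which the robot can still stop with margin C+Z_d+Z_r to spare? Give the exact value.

v_R_max = 3/20 m/s = 0.1500 m/s

quadratic (1/6)·v² + (17/30)·v + (-71/800) = 0
  disc = (17/30)² − 4·(1/6)·(-71/800) = 1369/3600 ; √disc = 37/60
  v_R = (−(17/30) + 37/60) / (2·(1/6)) = 3/20 m/s
check:
T_s = v_R/a_R = (3/20)/3 = 0.0500 s
reaction-phase robot travel = 0.1500·0.3000 = 0.0450 m
robot under decel: 0.1500²/(2·3.0000) = 0.0037 m
person approaches 0.8000·(0.3000+0.0500) = 0.2800 m
margins: 0.1500+0.0500+0.0150 = 0.2150 m
sum ≈ 0.0450+0.0037+0.2800+0.2150 ≈ 0.5437 m = S ✓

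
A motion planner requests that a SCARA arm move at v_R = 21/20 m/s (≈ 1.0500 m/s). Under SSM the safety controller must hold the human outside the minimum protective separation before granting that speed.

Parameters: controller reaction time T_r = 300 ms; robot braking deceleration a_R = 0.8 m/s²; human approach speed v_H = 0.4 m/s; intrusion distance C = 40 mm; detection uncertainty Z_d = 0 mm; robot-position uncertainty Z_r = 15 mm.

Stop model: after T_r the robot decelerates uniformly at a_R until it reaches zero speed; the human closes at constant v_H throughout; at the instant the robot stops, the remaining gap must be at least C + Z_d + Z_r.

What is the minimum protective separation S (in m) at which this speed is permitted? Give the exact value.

S_min = 5453/3200 m = 1.7041 m

T_s = v_R/a_R = (21/20)/(4/5) = 1.3125 s
robot in T_r: 1.0500·0.3000 = 0.3150 m
robot covers 1.0500·1.3125 − ½·0.8000·1.3125² = 0.6891 m while stopping
person approaches 0.4000·(0.3000+1.3125) = 0.6450 m
margins: 0.0400+0.0000+0.0150 = 0.0550 m
S_min ≈ 0.3150+0.6891+0.6450+0.0550  ⇒  S_min = 5453/3200 m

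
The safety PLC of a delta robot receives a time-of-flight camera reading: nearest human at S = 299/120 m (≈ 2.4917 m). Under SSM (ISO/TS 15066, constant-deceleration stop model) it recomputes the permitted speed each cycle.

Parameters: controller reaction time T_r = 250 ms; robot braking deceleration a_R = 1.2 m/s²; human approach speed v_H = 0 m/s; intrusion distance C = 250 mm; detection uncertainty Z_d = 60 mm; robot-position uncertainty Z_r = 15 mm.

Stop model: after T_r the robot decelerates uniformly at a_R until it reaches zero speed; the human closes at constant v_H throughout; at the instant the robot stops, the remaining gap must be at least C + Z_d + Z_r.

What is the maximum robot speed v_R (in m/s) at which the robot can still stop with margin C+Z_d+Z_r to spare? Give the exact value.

v_R_max = 2 m/s = 2.0000 m/s

collect terms ⇒ (5/12)·v_R² + (1/4)·v_R + (-13/6) = 0
  disc = (1/4)² − 4·(5/12)·(-13/6) = 529/144 ; √disc = 23/12
  v_R = (−(1/4) + 23/12) / (2·(5/12)) = 2 m/s
check:
stop time T_s = 2/(6/5) = 1.6667 s
robot covers v_R·T_r = 2.0000·0.2500 = 0.5000 m before braking
braking distance = 2.0000²/(2·1.2000) = 1.6667 m
person approaches 0.0000·(0.2500+1.6667) = 0.0000 m
residual clearance needed = 0.2500+0.0600+0.0150 = 0.3250 m
sum ≈ 0.5000+1.6667+0.0000+0.3250 ≈ 2.4917 m = S ✓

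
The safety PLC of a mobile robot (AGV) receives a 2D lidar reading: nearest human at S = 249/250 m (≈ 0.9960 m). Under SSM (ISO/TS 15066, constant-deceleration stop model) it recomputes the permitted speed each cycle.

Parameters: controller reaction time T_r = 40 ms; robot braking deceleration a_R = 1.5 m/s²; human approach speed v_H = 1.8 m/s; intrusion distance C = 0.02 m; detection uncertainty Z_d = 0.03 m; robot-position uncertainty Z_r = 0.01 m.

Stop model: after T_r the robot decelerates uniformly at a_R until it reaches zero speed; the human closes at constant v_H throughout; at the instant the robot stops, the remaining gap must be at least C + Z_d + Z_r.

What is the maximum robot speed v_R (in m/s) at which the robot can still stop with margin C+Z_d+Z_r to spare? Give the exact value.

collect terms ⇒ (1/3)·v_R² + (31/25)·v_R + (-108/125) = 0
  disc = (31/25)² − 4·(1/3)·(-108/125) = 1681/625 ; √disc = 41/25
  v_R = (−(31/25) + 41/25) / (2·(1/3)) = 3/5 m/s
check:
stop time T_s = (3/5)/(3/2) = 0.4000 s
reaction-phase robot travel = 0.6000·0.0400 = 0.0240 m
robot covers 0.6000·0.4000 − ½·1.5000·0.4000² = 0.1200 m while stopping
person approaches 1.8000·(0.0400+0.4000) = 0.7920 m
C+Z_d+Z_r = 0.0200+0.0300+0.0100 = 0.0600 m
sum ≈ 0.0240+0.1200+0.7920+0.0600 ≈ 0.9960 m = S ✓

v_R_max = 3/5 m/s = 0.6000 m/s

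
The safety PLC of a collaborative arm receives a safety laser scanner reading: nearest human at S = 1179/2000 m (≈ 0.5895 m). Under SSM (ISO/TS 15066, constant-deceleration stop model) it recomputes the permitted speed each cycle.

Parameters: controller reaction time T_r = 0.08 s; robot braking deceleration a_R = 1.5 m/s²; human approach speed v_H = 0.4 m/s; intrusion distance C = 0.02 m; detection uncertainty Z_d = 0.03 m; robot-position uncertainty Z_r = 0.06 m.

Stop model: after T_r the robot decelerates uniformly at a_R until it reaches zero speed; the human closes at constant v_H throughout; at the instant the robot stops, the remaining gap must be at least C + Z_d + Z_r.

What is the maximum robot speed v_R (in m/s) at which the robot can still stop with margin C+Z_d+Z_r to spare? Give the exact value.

at the boundary: (1/3)·v² + (26/75)·v + (-179/400) = 0
  disc = (26/75)² − 4·(1/3)·(-179/400) = 16129/22500 ; √disc = 127/150
  v_R = (−(26/75) + 127/150) / (2·(1/3)) = 3/4 m/s
check:
braking lasts T_s = (3/4)/(3/2) = 0.5000 s
reaction-phase robot travel = 0.7500·0.0800 = 0.0600 m
robot covers 0.7500·0.5000 − ½·1.5000·0.5000² = 0.1875 m while stopping
human over T_r+T_s: 0.4000·(0.0800+0.5000) = 0.2320 m
residual clearance needed = 0.0200+0.0300+0.0600 = 0.1100 m
sum ≈ 0.0600+0.1875+0.2320+0.1100 ≈ 0.5895 m = S ✓

v_R_max = 3/4 m/s = 0.7500 m/s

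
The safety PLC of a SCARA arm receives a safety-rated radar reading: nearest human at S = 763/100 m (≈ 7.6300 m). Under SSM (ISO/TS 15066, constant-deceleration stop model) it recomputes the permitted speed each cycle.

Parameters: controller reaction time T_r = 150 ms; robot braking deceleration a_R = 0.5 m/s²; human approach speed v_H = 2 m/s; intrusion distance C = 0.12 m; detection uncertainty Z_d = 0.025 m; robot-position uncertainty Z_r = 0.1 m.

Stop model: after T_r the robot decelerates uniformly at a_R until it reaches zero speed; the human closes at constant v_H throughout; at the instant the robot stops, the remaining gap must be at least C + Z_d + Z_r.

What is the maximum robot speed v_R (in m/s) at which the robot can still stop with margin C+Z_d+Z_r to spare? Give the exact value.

v_R_max = 13/10 m/s = 1.3000 m/s

at the boundary: (1)·v² + (83/20)·v + (-1417/200) = 0
  disc = (83/20)² − 4·(1)·(-1417/200) = 729/16 ; √disc = 27/4
  v_R = (−(83/20) + 27/4) / (2·(1)) = 13/10 m/s
check:
T_s = v_R/a_R = (13/10)/(1/2) = 2.6000 s
reaction-phase robot travel = 1.3000·0.1500 = 0.1950 m
robot covers 1.3000·2.6000 − ½·0.5000·2.6000² = 1.6900 m while stopping
human closes 2.0000·2.7500 = 5.5000 m
residual clearance needed = 0.1200+0.0250+0.1000 = 0.2450 m
sum ≈ 0.1950+1.6900+5.5000+0.2450 ≈ 7.6300 m = S ✓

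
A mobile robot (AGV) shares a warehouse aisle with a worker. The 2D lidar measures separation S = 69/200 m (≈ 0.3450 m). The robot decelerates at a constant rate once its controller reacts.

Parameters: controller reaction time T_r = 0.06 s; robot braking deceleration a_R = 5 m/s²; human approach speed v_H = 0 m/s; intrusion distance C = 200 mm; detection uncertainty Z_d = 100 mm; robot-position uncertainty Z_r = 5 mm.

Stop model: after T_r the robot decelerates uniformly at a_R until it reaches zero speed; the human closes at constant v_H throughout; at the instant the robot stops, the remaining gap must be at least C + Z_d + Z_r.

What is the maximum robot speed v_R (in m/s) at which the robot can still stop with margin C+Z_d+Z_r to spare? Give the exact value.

v_R_max = 2/5 m/s = 0.4000 m/s

quadratic (1/10)·v² + (3/50)·v + (-1/25) = 0
  disc = (3/50)² − 4·(1/10)·(-1/25) = 49/2500 ; √disc = 7/50
  v_R = (−(3/50) + 7/50) / (2·(1/10)) = 2/5 m/s
check:
T_s = v_R/a_R = (2/5)/5 = 0.0800 s
reaction-phase robot travel = 0.4000·0.0600 = 0.0240 m
robot covers 0.4000·0.0800 − ½·5.0000·0.0800² = 0.0160 m while stopping
human over T_r+T_s: 0.0000·(0.0600+0.0800) = 0.0000 m
margins: 0.2000+0.1000+0.0050 = 0.3050 m
sum ≈ 0.0240+0.0160+0.0000+0.3050 ≈ 0.3450 m = S ✓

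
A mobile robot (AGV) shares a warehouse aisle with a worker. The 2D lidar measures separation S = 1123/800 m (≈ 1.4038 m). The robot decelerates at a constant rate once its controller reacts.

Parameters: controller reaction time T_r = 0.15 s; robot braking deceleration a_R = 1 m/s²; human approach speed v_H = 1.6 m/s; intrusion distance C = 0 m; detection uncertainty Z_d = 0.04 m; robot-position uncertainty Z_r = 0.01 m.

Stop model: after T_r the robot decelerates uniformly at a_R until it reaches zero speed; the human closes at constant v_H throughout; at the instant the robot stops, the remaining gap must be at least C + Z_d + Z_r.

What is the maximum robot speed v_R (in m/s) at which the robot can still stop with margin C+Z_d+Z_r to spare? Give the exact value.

v_R_max = 11/20 m/s = 0.5500 m/s

at the boundary: (1/2)·v² + (7/4)·v + (-891/800) = 0
  disc = (7/4)² − 4·(1/2)·(-891/800) = 529/100 ; √disc = 23/10
  v_R = (−(7/4) + 23/10) / (2·(1/2)) = 11/20 m/s
check:
T_s = v_R/a_R = (11/20)/1 = 0.5500 s
reaction-phase robot travel = 0.5500·0.1500 = 0.0825 m
robot covers 0.5500·0.5500 − ½·1.0000·0.5500² = 0.1512 m while stopping
human over T_r+T_s: 1.6000·(0.1500+0.5500) = 1.1200 m
margins: 0.0000+0.0400+0.0100 = 0.0500 m
sum ≈ 0.0825+0.1512+1.1200+0.0500 ≈ 1.4038 m = S ✓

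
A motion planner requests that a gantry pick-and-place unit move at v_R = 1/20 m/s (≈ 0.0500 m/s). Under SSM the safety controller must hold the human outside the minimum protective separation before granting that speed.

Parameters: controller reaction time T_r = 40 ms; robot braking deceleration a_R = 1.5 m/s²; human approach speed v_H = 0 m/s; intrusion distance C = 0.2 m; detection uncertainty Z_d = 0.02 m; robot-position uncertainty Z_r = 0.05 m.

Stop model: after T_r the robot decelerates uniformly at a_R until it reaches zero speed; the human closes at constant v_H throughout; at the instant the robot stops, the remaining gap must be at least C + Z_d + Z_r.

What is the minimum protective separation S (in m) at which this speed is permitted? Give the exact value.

S_min = 1637/6000 m = 0.2728 m

stop time T_s = (1/20)/(3/2) = 0.0333 s
reaction-phase robot travel = 0.0500·0.0400 = 0.0020 m
braking distance = 0.0500²/(2·1.5000) = 0.0008 m
person approaches 0.0000·(0.0400+0.0333) = 0.0000 m
residual clearance needed = 0.2000+0.0200+0.0500 = 0.2700 m
S_min ≈ 0.0020+0.0008+0.0000+0.2700  ⇒  S_min = 1637/6000 m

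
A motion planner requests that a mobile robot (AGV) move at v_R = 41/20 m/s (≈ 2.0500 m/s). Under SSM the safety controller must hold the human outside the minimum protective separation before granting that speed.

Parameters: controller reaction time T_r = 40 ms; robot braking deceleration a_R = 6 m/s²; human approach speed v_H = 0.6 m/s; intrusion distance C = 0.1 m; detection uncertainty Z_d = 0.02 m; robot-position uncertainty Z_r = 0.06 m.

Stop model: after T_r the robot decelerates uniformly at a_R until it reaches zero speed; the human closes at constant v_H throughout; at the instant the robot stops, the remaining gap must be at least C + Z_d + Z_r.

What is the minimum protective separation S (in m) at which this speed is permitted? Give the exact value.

S_min = 20189/24000 m = 0.8412 m

braking lasts T_s = (41/20)/6 = 0.3417 s
reaction-phase robot travel = 2.0500·0.0400 = 0.0820 m
braking distance = 2.0500²/(2·6.0000) = 0.3502 m
person approaches 0.6000·(0.0400+0.3417) = 0.2290 m
margins: 0.1000+0.0200+0.0600 = 0.1800 m
S_min ≈ 0.0820+0.3502+0.2290+0.1800  ⇒  S_min = 20189/24000 m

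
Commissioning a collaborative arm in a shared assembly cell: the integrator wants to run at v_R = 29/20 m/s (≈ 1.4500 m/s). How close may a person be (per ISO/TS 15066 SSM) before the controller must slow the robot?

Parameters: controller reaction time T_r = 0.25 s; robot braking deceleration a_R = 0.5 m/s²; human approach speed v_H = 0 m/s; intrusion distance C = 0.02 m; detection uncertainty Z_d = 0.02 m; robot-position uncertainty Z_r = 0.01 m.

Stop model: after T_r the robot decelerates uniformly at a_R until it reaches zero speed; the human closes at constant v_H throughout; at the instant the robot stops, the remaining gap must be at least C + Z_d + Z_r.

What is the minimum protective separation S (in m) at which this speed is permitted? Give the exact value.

S_min = 503/200 m = 2.5150 m

stop time T_s = (29/20)/(1/2) = 2.9000 s
reaction-phase robot travel = 1.4500·0.2500 = 0.3625 m
robot covers 1.4500·2.9000 − ½·0.5000·2.9000² = 2.1025 m while stopping
human closes 0.0000·3.1500 = 0.0000 m
residual clearance needed = 0.0200+0.0200+0.0100 = 0.0500 m
S_min ≈ 0.3625+2.1025+0.0000+0.0500  ⇒  S_min = 503/200 m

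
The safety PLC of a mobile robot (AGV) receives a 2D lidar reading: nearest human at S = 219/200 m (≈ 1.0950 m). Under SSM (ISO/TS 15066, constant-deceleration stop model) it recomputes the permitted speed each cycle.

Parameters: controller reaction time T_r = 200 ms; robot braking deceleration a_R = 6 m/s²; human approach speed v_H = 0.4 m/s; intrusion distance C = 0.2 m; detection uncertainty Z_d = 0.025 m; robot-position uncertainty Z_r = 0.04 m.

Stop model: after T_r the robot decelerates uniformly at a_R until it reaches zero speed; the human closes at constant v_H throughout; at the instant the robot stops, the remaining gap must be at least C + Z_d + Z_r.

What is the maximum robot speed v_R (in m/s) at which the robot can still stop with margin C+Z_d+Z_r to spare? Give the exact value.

v_R_max = 9/5 m/s = 1.8000 m/s

quadratic (1/12)·v² + (4/15)·v + (-3/4) = 0
  disc = (4/15)² − 4·(1/12)·(-3/4) = 289/900 ; √disc = 17/30
  v_R = (−(4/15) + 17/30) / (2·(1/12)) = 9/5 m/s
check:
stop time T_s = (9/5)/6 = 0.3000 s
robot in T_r: 1.8000·0.2000 = 0.3600 m
robot under decel: 1.8000²/(2·6.0000) = 0.2700 m
human closes 0.4000·0.5000 = 0.2000 m
C+Z_d+Z_r = 0.2000+0.0250+0.0400 = 0.2650 m
sum ≈ 0.3600+0.2700+0.2000+0.2650 ≈ 1.0950 m = S ✓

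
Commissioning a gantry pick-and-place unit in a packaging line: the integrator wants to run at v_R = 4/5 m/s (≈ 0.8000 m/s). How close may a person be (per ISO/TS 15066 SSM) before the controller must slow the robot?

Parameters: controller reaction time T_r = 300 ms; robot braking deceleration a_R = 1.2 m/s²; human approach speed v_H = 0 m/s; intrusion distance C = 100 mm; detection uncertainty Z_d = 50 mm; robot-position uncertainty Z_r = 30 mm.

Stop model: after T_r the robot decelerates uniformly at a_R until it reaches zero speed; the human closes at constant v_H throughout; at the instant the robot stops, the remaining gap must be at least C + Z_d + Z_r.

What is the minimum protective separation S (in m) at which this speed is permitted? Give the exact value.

T_s = v_R/a_R = (4/5)/(6/5) = 0.6667 s
robot in T_r: 0.8000·0.3000 = 0.2400 m
braking distance = 0.8000²/(2·1.2000) = 0.2667 m
human closes 0.0000·0.9667 = 0.0000 m
residual clearance needed = 0.1000+0.0500+0.0300 = 0.1800 m
S_min ≈ 0.2400+0.2667+0.0000+0.1800  ⇒  S_min = 103/150 m

S_min = 103/150 m = 0.6867 m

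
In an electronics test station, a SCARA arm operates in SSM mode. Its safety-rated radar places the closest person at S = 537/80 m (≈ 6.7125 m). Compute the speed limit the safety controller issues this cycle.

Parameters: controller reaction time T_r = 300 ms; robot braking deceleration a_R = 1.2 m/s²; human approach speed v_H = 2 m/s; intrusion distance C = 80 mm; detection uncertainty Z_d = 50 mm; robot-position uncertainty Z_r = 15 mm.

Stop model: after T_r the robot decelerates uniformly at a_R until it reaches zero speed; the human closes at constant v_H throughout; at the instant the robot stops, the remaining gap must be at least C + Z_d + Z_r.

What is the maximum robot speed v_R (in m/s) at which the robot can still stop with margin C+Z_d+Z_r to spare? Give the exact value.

v_R_max = 21/10 m/s = 2.1000 m/s

at the boundary: (5/12)·v² + (59/30)·v + (-2387/400) = 0
  disc = (59/30)² − 4·(5/12)·(-2387/400) = 49729/3600 ; √disc = 223/60
  v_R = (−(59/30) + 223/60) / (2·(5/12)) = 21/10 m/s
check:
T_s = v_R/a_R = (21/10)/(6/5) = 1.7500 s
reaction-phase robot travel = 2.1000·0.3000 = 0.6300 m
robot under decel: 2.1000²/(2·1.2000) = 1.8375 m
human over T_r+T_s: 2.0000·(0.3000+1.7500) = 4.1000 m
margins: 0.0800+0.0500+0.0150 = 0.1450 m
sum ≈ 0.6300+1.8375+4.1000+0.1450 ≈ 6.7125 m = S ✓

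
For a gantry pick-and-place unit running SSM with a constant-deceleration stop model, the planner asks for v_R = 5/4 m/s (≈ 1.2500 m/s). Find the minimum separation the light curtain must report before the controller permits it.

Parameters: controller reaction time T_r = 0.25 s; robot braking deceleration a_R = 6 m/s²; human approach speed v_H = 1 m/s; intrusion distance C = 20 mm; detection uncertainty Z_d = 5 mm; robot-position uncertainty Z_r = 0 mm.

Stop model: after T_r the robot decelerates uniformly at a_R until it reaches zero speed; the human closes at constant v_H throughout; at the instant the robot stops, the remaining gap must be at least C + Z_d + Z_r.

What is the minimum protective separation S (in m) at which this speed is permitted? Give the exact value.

braking lasts T_s = (5/4)/6 = 0.2083 s
robot in T_r: 1.2500·0.2500 = 0.3125 m
robot covers 1.2500·0.2083 − ½·6.0000·0.2083² = 0.1302 m while stopping
human closes 1.0000·0.4583 = 0.4583 m
margins: 0.0200+0.0050+0.0000 = 0.0250 m
S_min ≈ 0.3125+0.1302+0.4583+0.0250  ⇒  S_min = 889/960 m

S_min = 889/960 m = 0.9260 m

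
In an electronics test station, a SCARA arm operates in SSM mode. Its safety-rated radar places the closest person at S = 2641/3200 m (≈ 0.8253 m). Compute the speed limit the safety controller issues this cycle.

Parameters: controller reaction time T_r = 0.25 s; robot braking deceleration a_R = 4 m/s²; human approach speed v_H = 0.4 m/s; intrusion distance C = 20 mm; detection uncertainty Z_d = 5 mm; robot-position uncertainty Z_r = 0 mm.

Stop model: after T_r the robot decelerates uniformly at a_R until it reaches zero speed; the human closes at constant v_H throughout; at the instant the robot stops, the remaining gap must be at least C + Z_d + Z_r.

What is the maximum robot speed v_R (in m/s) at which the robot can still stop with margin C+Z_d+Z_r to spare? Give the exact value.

v_R_max = 27/20 m/s = 1.3500 m/s

quadratic (1/8)·v² + (7/20)·v + (-2241/3200) = 0
  disc = (7/20)² − 4·(1/8)·(-2241/3200) = 121/256 ; √disc = 11/16
  v_R = (−(7/20) + 11/16) / (2·(1/8)) = 27/20 m/s
check:
braking lasts T_s = (27/20)/4 = 0.3375 s
robot covers v_R·T_r = 1.3500·0.2500 = 0.3375 m before braking
robot covers 1.3500·0.3375 − ½·4.0000·0.3375² = 0.2278 m while stopping
person approaches 0.4000·(0.2500+0.3375) = 0.2350 m
margins: 0.0200+0.0050+0.0000 = 0.0250 m
sum ≈ 0.3375+0.2278+0.2350+0.0250 ≈ 0.8253 m = S ✓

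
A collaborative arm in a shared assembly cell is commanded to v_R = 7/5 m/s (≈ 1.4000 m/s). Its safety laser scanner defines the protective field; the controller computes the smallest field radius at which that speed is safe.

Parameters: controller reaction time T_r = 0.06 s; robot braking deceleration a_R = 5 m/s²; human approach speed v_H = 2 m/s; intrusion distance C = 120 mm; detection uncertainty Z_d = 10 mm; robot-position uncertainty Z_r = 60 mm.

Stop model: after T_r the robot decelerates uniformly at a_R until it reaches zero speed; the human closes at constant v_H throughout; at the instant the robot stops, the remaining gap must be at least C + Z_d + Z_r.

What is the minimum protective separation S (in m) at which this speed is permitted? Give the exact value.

S_min = 23/20 m = 1.1500 m

braking lasts T_s = (7/5)/5 = 0.2800 s
robot covers v_R·T_r = 1.4000·0.0600 = 0.0840 m before braking
robot covers 1.4000·0.2800 − ½·5.0000·0.2800² = 0.1960 m while stopping
human over T_r+T_s: 2.0000·(0.0600+0.2800) = 0.6800 m
residual clearance needed = 0.1200+0.0100+0.0600 = 0.1900 m
S_min ≈ 0.0840+0.1960+0.6800+0.1900  ⇒  S_min = 23/20 m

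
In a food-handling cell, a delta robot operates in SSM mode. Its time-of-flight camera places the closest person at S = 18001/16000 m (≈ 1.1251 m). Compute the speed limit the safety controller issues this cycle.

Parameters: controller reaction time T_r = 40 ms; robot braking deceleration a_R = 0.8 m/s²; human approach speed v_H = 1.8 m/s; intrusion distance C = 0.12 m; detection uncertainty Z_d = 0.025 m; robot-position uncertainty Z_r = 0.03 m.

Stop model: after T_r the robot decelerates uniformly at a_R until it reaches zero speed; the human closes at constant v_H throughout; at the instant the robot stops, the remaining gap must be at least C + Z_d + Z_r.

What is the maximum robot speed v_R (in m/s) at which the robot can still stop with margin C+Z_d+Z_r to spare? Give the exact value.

quadratic (5/8)·v² + (229/100)·v + (-14049/16000) = 0
  disc = (229/100)² − 4·(5/8)·(-14049/16000) = 1190281/160000 ; √disc = 1091/400
  v_R = (−(229/100) + 1091/400) / (2·(5/8)) = 7/20 m/s
check:
stop time T_s = (7/20)/(4/5) = 0.4375 s
robot covers v_R·T_r = 0.3500·0.0400 = 0.0140 m before braking
robot under decel: 0.3500²/(2·0.8000) = 0.0766 m
human closes 1.8000·0.4775 = 0.8595 m
C+Z_d+Z_r = 0.1200+0.0250+0.0300 = 0.1750 m
sum ≈ 0.0140+0.0766+0.8595+0.1750 ≈ 1.1251 m = S ✓

v_R_max = 7/20 m/s = 0.3500 m/s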